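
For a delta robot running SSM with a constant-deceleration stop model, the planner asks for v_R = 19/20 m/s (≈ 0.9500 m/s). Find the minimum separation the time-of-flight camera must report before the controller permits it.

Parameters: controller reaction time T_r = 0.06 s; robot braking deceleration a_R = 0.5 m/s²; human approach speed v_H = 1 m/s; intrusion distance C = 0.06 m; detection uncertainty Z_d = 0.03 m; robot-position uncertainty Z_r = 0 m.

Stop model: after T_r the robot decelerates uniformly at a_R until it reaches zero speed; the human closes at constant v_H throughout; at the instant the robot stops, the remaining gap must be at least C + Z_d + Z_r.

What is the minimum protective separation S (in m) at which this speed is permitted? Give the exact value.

braking lasts T_s = (19/20)/(1/2) = 1.9000 s
robot covers v_R·T_r = 0.9500·0.0600 = 0.0570 m before braking
robot under decel: 0.9500²/(2·0.5000) = 0.9025 m
human closes 1.0000·1.9600 = 1.9600 m
margins: 0.0600+0.0300+0.0000 = 0.0900 m
S_min ≈ 0.0570+0.9025+1.9600+0.0900  ⇒  S_min = 6019/2000 m

S_min = 6019/2000 m = 3.0095 m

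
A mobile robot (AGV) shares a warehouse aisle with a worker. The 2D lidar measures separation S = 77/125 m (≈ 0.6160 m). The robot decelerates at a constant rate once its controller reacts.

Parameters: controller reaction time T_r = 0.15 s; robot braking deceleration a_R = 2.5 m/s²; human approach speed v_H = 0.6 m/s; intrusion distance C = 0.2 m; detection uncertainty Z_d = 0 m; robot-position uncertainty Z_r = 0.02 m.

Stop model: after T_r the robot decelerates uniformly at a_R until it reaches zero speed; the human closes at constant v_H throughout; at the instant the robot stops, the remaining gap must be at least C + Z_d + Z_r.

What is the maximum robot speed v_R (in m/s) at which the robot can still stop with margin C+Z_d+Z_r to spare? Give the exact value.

at the boundary: (1/5)·v² + (39/100)·v + (-153/500) = 0
  disc = (39/100)² − 4·(1/5)·(-153/500) = 3969/10000 ; √disc = 63/100
  v_R = (−(39/100) + 63/100) / (2·(1/5)) = 3/5 m/s
check:
T_s = v_R/a_R = (3/5)/(5/2) = 0.2400 s
robot covers v_R·T_r = 0.6000·0.1500 = 0.0900 m before braking
robot covers 0.6000·0.2400 − ½·2.5000·0.2400² = 0.0720 m while stopping
human closes 0.6000·0.3900 = 0.2340 m
margins: 0.2000+0.0000+0.0200 = 0.2200 m
sum ≈ 0.0900+0.0720+0.2340+0.2200 ≈ 0.6160 m = S ✓

v_R_max = 3/5 m/s = 0.6000 m/s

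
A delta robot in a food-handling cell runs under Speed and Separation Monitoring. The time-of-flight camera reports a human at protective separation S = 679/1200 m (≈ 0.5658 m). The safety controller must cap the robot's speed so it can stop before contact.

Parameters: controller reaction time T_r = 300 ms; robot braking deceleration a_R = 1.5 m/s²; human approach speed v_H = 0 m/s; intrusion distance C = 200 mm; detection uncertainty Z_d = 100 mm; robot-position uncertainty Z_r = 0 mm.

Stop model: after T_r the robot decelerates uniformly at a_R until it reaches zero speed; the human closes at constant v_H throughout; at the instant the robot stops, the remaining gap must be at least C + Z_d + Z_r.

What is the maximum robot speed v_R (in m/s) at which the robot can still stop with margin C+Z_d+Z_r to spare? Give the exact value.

at the boundary: (1/3)·v² + (3/10)·v + (-319/1200) = 0
  disc = (3/10)² − 4·(1/3)·(-319/1200) = 4/9 ; √disc = 2/3
  v_R = (−(3/10) + 2/3) / (2·(1/3)) = 11/20 m/s
check:
braking lasts T_s = (11/20)/(3/2) = 0.3667 s
robot in T_r: 0.5500·0.3000 = 0.1650 m
braking distance = 0.5500²/(2·1.5000) = 0.1008 m
human over T_r+T_s: 0.0000·(0.3000+0.3667) = 0.0000 m
residual clearance needed = 0.2000+0.1000+0.0000 = 0.3000 m
sum ≈ 0.1650+0.1008+0.0000+0.3000 ≈ 0.5658 m = S ✓

v_R_max = 11/20 m/s = 0.5500 m/s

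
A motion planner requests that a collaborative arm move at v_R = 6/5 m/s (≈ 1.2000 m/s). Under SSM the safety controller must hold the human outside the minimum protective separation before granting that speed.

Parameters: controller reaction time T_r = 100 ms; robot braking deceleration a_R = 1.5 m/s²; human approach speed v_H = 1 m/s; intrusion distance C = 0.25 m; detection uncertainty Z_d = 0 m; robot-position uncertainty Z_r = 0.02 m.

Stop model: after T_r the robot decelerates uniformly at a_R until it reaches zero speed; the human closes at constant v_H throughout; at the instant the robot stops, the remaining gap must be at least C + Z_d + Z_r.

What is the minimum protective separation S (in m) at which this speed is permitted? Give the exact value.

T_s = v_R/a_R = (6/5)/(3/2) = 0.8000 s
robot in T_r: 1.2000·0.1000 = 0.1200 m
braking distance = 1.2000²/(2·1.5000) = 0.4800 m
person approaches 1.0000·(0.1000+0.8000) = 0.9000 m
C+Z_d+Z_r = 0.2500+0.0000+0.0200 = 0.2700 m
S_min ≈ 0.1200+0.4800+0.9000+0.2700  ⇒  S_min = 177/100 m

S_min = 177/100 m = 1.7700 m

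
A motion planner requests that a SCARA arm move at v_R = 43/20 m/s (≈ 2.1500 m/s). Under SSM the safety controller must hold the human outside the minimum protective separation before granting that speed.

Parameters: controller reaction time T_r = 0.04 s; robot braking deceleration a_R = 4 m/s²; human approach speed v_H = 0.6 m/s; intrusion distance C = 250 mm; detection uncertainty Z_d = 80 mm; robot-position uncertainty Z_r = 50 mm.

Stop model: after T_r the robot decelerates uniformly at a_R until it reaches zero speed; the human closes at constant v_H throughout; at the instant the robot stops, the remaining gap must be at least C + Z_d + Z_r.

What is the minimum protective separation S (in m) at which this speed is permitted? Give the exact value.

S_min = 4449/3200 m = 1.3903 m

stop time T_s = (43/20)/4 = 0.5375 s
reaction-phase robot travel = 2.1500·0.0400 = 0.0860 m
robot covers 2.1500·0.5375 − ½·4.0000·0.5375² = 0.5778 m while stopping
human over T_r+T_s: 0.6000·(0.0400+0.5375) = 0.3465 m
C+Z_d+Z_r = 0.2500+0.0800+0.0500 = 0.3800 m
S_min ≈ 0.0860+0.5778+0.3465+0.3800  ⇒  S_min = 4449/3200 m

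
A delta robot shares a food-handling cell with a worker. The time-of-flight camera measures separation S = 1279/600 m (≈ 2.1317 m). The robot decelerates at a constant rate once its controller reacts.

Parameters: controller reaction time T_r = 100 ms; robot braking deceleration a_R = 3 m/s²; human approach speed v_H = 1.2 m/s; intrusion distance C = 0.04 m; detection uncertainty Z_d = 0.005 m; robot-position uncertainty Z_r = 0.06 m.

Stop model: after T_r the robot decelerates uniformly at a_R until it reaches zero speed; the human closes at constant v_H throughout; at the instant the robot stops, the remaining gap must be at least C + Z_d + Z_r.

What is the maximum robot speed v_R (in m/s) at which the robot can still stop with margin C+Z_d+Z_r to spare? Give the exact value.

v_R_max = 11/5 m/s = 2.2000 m/s

quadratic (1/6)·v² + (1/2)·v + (-143/75) = 0
  disc = (1/2)² − 4·(1/6)·(-143/75) = 1369/900 ; √disc = 37/30
  v_R = (−(1/2) + 37/30) / (2·(1/6)) = 11/5 m/s
check:
braking lasts T_s = (11/5)/3 = 0.7333 s
robot covers v_R·T_r = 2.2000·0.1000 = 0.2200 m before braking
braking distance = 2.2000²/(2·3.0000) = 0.8067 m
person approaches 1.2000·(0.1000+0.7333) = 1.0000 m
margins: 0.0400+0.0050+0.0600 = 0.1050 m
sum ≈ 0.2200+0.8067+1.0000+0.1050 ≈ 2.1317 m = S ✓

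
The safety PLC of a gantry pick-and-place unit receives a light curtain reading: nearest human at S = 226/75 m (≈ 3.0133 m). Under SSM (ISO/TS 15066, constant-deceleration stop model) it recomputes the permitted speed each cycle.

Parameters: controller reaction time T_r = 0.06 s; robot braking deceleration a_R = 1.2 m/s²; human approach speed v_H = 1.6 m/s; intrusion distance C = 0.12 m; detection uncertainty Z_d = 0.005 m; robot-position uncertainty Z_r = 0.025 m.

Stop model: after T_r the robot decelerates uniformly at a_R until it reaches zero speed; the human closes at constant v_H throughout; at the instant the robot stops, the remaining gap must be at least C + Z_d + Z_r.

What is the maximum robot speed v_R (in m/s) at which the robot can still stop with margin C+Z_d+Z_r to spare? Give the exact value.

v_R_max = 7/5 m/s = 1.4000 m/s

at the boundary: (5/12)·v² + (209/150)·v + (-4151/1500) = 0
  disc = (209/150)² − 4·(5/12)·(-4151/1500) = 4096/625 ; √disc = 64/25
  v_R = (−(209/150) + 64/25) / (2·(5/12)) = 7/5 m/s
check:
stop time T_s = (7/5)/(6/5) = 1.1667 s
robot in T_r: 1.4000·0.0600 = 0.0840 m
braking distance = 1.4000²/(2·1.2000) = 0.8167 m
human over T_r+T_s: 1.6000·(0.0600+1.1667) = 1.9627 m
residual clearance needed = 0.1200+0.0050+0.0250 = 0.1500 m
sum ≈ 0.0840+0.8167+1.9627+0.1500 ≈ 3.0133 m = S ✓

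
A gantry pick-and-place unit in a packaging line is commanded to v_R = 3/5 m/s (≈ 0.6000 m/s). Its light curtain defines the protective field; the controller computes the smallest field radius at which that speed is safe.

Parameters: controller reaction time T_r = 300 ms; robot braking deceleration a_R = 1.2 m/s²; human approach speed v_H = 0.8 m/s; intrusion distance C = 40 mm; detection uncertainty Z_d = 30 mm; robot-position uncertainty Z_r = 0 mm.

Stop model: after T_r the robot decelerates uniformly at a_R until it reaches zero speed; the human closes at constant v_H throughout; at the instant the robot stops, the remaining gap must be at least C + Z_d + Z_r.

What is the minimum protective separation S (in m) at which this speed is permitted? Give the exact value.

S_min = 26/25 m = 1.0400 m

T_s = v_R/a_R = (3/5)/(6/5) = 0.5000 s
robot in T_r: 0.6000·0.3000 = 0.1800 m
robot covers 0.6000·0.5000 − ½·1.2000·0.5000² = 0.1500 m while stopping
person approaches 0.8000·(0.3000+0.5000) = 0.6400 m
margins: 0.0400+0.0300+0.0000 = 0.0700 m
S_min ≈ 0.1800+0.1500+0.6400+0.0700  ⇒  S_min = 26/25 m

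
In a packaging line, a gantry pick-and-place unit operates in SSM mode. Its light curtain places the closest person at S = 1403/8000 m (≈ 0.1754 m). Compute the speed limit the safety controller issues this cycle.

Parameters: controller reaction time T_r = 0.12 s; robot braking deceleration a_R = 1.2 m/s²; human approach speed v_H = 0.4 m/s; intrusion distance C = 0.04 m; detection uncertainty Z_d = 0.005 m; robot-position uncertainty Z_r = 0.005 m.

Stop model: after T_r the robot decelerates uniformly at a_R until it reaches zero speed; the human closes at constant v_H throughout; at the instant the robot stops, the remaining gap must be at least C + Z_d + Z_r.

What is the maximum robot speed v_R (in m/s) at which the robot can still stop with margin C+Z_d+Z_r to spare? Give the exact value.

at the boundary: (5/12)·v² + (34/75)·v + (-619/8000) = 0
  disc = (34/75)² − 4·(5/12)·(-619/8000) = 120409/360000 ; √disc = 347/600
  v_R = (−(34/75) + 347/600) / (2·(5/12)) = 3/20 m/s
check:
braking lasts T_s = (3/20)/(6/5) = 0.1250 s
reaction-phase robot travel = 0.1500·0.1200 = 0.0180 m
braking distance = 0.1500²/(2·1.2000) = 0.0094 m
person approaches 0.4000·(0.1200+0.1250) = 0.0980 m
C+Z_d+Z_r = 0.0400+0.0050+0.0050 = 0.0500 m
sum ≈ 0.0180+0.0094+0.0980+0.0500 ≈ 0.1754 m = S ✓

v_R_max = 3/20 m/s = 0.1500 m/s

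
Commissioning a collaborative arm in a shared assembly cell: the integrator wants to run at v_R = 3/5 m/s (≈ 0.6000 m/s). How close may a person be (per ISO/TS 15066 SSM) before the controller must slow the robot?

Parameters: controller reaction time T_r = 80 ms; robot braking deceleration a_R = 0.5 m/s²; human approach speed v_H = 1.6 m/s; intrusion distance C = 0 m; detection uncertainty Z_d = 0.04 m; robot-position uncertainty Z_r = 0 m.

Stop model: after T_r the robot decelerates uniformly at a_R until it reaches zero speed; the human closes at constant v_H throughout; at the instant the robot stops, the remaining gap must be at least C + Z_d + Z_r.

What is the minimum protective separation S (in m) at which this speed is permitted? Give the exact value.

stop time T_s = (3/5)/(1/2) = 1.2000 s
robot covers v_R·T_r = 0.6000·0.0800 = 0.0480 m before braking
robot covers 0.6000·1.2000 − ½·0.5000·1.2000² = 0.3600 m while stopping
human over T_r+T_s: 1.6000·(0.0800+1.2000) = 2.0480 m
margins: 0.0000+0.0400+0.0000 = 0.0400 m
S_min ≈ 0.0480+0.3600+2.0480+0.0400  ⇒  S_min = 312/125 m

S_min = 312/125 m = 2.4960 m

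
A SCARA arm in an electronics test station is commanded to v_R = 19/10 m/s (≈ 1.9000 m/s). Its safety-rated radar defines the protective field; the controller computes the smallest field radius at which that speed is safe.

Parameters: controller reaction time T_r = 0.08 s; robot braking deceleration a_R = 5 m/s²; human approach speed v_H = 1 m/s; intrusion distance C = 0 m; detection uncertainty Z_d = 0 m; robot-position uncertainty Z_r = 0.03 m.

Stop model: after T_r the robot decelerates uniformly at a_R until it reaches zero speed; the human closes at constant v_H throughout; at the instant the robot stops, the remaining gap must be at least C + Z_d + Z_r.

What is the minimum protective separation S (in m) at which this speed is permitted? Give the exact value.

S_min = 1003/1000 m = 1.0030 m

stop time T_s = (19/10)/5 = 0.3800 s
robot in T_r: 1.9000·0.0800 = 0.1520 m
robot covers 1.9000·0.3800 − ½·5.0000·0.3800² = 0.3610 m while stopping
human closes 1.0000·0.4600 = 0.4600 m
residual clearance needed = 0.0000+0.0000+0.0300 = 0.0300 m
S_min ≈ 0.1520+0.3610+0.4600+0.0300  ⇒  S_min = 1003/1000 m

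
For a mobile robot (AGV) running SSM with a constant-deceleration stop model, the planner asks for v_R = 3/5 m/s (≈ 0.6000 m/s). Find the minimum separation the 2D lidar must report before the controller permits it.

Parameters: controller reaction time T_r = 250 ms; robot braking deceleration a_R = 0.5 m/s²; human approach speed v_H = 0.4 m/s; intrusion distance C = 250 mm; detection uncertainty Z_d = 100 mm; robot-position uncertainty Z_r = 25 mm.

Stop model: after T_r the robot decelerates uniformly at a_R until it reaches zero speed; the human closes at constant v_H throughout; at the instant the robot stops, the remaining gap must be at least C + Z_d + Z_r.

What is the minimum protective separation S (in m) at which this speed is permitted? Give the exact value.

S_min = 293/200 m = 1.4650 m

stop time T_s = (3/5)/(1/2) = 1.2000 s
robot in T_r: 0.6000·0.2500 = 0.1500 m
braking distance = 0.6000²/(2·0.5000) = 0.3600 m
person approaches 0.4000·(0.2500+1.2000) = 0.5800 m
C+Z_d+Z_r = 0.2500+0.1000+0.0250 = 0.3750 m
S_min ≈ 0.1500+0.3600+0.5800+0.3750  ⇒  S_min = 293/200 m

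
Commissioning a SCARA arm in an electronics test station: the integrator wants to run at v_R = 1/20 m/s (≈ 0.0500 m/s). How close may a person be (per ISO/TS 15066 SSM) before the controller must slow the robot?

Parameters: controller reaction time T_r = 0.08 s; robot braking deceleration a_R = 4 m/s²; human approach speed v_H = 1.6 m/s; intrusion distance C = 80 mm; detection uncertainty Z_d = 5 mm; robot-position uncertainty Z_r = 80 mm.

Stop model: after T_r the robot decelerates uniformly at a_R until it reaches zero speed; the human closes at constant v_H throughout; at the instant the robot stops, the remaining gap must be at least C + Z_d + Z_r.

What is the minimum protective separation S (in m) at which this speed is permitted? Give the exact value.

stop time T_s = (1/20)/4 = 0.0125 s
robot in T_r: 0.0500·0.0800 = 0.0040 m
braking distance = 0.0500²/(2·4.0000) = 0.0003 m
human over T_r+T_s: 1.6000·(0.0800+0.0125) = 0.1480 m
C+Z_d+Z_r = 0.0800+0.0050+0.0800 = 0.1650 m
S_min ≈ 0.0040+0.0003+0.1480+0.1650  ⇒  S_min = 5077/16000 m

S_min = 5077/16000 m = 0.3173 m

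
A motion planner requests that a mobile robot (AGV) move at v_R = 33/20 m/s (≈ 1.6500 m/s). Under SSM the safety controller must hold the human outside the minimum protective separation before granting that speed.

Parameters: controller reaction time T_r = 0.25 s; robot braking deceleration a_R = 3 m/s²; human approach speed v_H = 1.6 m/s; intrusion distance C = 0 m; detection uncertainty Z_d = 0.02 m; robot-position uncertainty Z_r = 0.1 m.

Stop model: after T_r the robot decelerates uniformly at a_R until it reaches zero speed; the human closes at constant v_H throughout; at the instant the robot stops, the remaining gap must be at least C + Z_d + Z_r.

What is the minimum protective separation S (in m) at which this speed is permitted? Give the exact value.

S_min = 1813/800 m = 2.2662 m

T_s = v_R/a_R = (33/20)/3 = 0.5500 s
reaction-phase robot travel = 1.6500·0.2500 = 0.4125 m
robot under decel: 1.6500²/(2·3.0000) = 0.4537 m
human over T_r+T_s: 1.6000·(0.2500+0.5500) = 1.2800 m
residual clearance needed = 0.0000+0.0200+0.1000 = 0.1200 m
S_min ≈ 0.4125+0.4537+1.2800+0.1200  ⇒  S_min = 1813/800 m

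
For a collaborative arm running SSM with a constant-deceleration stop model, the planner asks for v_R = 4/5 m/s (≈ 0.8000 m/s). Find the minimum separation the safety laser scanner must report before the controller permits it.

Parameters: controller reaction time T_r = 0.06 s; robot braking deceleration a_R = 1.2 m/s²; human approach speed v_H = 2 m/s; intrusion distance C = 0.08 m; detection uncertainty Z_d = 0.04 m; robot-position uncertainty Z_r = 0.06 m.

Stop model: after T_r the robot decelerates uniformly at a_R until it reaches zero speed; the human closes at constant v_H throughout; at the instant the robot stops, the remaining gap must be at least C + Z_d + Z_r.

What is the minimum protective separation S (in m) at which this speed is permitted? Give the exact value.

S_min = 487/250 m = 1.9480 m

T_s = v_R/a_R = (4/5)/(6/5) = 0.6667 s
reaction-phase robot travel = 0.8000·0.0600 = 0.0480 m
robot covers 0.8000·0.6667 − ½·1.2000·0.6667² = 0.2667 m while stopping
person approaches 2.0000·(0.0600+0.6667) = 1.4533 m
C+Z_d+Z_r = 0.0800+0.0400+0.0600 = 0.1800 m
S_min ≈ 0.0480+0.2667+1.4533+0.1800  ⇒  S_min = 487/250 m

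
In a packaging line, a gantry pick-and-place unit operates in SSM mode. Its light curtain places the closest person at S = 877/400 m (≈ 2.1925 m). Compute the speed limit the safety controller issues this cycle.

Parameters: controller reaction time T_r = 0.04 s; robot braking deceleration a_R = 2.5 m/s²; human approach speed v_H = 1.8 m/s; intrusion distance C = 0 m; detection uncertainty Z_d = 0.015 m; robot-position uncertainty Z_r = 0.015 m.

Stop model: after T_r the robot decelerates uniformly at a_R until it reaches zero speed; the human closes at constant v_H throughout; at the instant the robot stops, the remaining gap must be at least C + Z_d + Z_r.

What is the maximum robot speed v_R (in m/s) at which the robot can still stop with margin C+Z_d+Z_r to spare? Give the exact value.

v_R_max = 37/20 m/s = 1.8500 m/s

quadratic (1/5)·v² + (19/25)·v + (-4181/2000) = 0
  disc = (19/25)² − 4·(1/5)·(-4181/2000) = 9/4 ; √disc = 3/2
  v_R = (−(19/25) + 3/2) / (2·(1/5)) = 37/20 m/s
check:
braking lasts T_s = (37/20)/(5/2) = 0.7400 s
robot in T_r: 1.8500·0.0400 = 0.0740 m
braking distance = 1.8500²/(2·2.5000) = 0.6845 m
person approaches 1.8000·(0.0400+0.7400) = 1.4040 m
margins: 0.0000+0.0150+0.0150 = 0.0300 m
sum ≈ 0.0740+0.6845+1.4040+0.0300 ≈ 2.1925 m = S ✓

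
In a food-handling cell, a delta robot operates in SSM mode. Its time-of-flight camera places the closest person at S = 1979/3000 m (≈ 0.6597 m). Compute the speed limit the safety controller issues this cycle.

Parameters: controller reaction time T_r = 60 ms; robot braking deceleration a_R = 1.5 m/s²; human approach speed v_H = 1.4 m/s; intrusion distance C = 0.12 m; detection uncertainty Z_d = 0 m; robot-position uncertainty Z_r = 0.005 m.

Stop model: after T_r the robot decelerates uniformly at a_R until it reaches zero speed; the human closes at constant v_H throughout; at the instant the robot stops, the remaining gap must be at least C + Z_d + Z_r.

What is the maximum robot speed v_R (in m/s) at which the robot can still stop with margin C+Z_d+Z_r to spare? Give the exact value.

v_R_max = 2/5 m/s = 0.4000 m/s

collect terms ⇒ (1/3)·v_R² + (149/150)·v_R + (-169/375) = 0
  disc = (149/150)² − 4·(1/3)·(-169/375) = 3969/2500 ; √disc = 63/50
  v_R = (−(149/150) + 63/50) / (2·(1/3)) = 2/5 m/s
check:
stop time T_s = (2/5)/(3/2) = 0.2667 s
robot covers v_R·T_r = 0.4000·0.0600 = 0.0240 m before braking
robot covers 0.4000·0.2667 − ½·1.5000·0.2667² = 0.0533 m while stopping
person approaches 1.4000·(0.0600+0.2667) = 0.4573 m
C+Z_d+Z_r = 0.1200+0.0000+0.0050 = 0.1250 m
sum ≈ 0.0240+0.0533+0.4573+0.1250 ≈ 0.6597 m = S ✓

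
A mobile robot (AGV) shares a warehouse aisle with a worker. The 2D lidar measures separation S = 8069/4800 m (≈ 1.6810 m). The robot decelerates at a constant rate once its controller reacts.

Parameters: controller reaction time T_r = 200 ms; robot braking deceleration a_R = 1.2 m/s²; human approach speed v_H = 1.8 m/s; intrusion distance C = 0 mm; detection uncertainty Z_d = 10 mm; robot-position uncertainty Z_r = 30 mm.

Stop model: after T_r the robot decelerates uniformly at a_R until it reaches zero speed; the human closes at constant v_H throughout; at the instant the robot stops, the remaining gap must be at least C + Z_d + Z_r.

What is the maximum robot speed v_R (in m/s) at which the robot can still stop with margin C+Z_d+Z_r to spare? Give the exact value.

at the boundary: (5/12)·v² + (17/10)·v + (-6149/4800) = 0
  disc = (17/10)² − 4·(5/12)·(-6149/4800) = 72361/14400 ; √disc = 269/120
  v_R = (−(17/10) + 269/120) / (2·(5/12)) = 13/20 m/s
check:
braking lasts T_s = (13/20)/(6/5) = 0.5417 s
reaction-phase robot travel = 0.6500·0.2000 = 0.1300 m
braking distance = 0.6500²/(2·1.2000) = 0.1760 m
human closes 1.8000·0.7417 = 1.3350 m
C+Z_d+Z_r = 0.0000+0.0100+0.0300 = 0.0400 m
sum ≈ 0.1300+0.1760+1.3350+0.0400 ≈ 1.6810 m = S ✓

v_R_max = 13/20 m/s = 0.6500 m/s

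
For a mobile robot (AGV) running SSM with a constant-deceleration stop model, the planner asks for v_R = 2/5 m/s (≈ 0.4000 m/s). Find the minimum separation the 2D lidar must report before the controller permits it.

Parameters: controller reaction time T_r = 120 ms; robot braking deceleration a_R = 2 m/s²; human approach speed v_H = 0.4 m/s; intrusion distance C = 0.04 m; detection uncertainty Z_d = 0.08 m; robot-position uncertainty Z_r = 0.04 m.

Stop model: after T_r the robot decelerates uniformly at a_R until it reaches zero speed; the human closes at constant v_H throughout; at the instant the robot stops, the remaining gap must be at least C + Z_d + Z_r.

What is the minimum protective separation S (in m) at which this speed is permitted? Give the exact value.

stop time T_s = (2/5)/2 = 0.2000 s
robot in T_r: 0.4000·0.1200 = 0.0480 m
robot under decel: 0.4000²/(2·2.0000) = 0.0400 m
person approaches 0.4000·(0.1200+0.2000) = 0.1280 m
C+Z_d+Z_r = 0.0400+0.0800+0.0400 = 0.1600 m
S_min ≈ 0.0480+0.0400+0.1280+0.1600  ⇒  S_min = 47/125 m

S_min = 47/125 m = 0.3760 m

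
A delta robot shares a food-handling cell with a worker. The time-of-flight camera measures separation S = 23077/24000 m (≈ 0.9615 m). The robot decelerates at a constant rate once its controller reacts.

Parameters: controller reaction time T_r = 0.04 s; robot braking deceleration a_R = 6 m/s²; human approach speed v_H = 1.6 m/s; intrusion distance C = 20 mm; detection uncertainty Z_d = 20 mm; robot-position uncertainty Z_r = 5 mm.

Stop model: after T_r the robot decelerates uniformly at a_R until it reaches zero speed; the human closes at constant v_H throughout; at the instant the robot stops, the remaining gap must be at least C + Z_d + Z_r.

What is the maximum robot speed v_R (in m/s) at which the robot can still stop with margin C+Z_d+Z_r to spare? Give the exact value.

quadratic (1/12)·v² + (23/75)·v + (-20461/24000) = 0
  disc = (23/75)² − 4·(1/12)·(-20461/24000) = 15129/40000 ; √disc = 123/200
  v_R = (−(23/75) + 123/200) / (2·(1/12)) = 37/20 m/s
check:
stop time T_s = (37/20)/6 = 0.3083 s
reaction-phase robot travel = 1.8500·0.0400 = 0.0740 m
robot covers 1.8500·0.3083 − ½·6.0000·0.3083² = 0.2852 m while stopping
person approaches 1.6000·(0.0400+0.3083) = 0.5573 m
C+Z_d+Z_r = 0.0200+0.0200+0.0050 = 0.0450 m
sum ≈ 0.0740+0.2852+0.5573+0.0450 ≈ 0.9615 m = S ✓

v_R_max = 37/20 m/s = 1.8500 m/s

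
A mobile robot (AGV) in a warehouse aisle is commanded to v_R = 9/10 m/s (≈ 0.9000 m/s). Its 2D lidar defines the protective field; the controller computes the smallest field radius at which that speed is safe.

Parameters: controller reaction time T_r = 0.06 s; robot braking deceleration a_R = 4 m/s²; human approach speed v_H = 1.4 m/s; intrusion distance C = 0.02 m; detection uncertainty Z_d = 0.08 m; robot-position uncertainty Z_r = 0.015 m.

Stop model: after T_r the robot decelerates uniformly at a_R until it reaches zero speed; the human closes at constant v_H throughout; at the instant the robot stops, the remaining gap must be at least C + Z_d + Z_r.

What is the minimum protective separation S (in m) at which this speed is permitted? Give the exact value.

S_min = 2677/4000 m = 0.6693 m

braking lasts T_s = (9/10)/4 = 0.2250 s
reaction-phase robot travel = 0.9000·0.0600 = 0.0540 m
robot under decel: 0.9000²/(2·4.0000) = 0.1013 m
human over T_r+T_s: 1.4000·(0.0600+0.2250) = 0.3990 m
margins: 0.0200+0.0800+0.0150 = 0.1150 m
S_min ≈ 0.0540+0.1013+0.3990+0.1150  ⇒  S_min = 2677/4000 m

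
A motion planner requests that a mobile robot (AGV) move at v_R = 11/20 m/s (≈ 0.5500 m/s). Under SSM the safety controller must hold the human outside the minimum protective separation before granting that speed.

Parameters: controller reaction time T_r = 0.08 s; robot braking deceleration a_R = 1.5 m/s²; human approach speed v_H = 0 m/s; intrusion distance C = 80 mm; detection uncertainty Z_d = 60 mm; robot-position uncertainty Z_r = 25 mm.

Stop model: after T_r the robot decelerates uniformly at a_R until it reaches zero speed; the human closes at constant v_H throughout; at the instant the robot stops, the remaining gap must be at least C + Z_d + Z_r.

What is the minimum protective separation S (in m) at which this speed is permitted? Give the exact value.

braking lasts T_s = (11/20)/(3/2) = 0.3667 s
robot covers v_R·T_r = 0.5500·0.0800 = 0.0440 m before braking
braking distance = 0.5500²/(2·1.5000) = 0.1008 m
person approaches 0.0000·(0.0800+0.3667) = 0.0000 m
C+Z_d+Z_r = 0.0800+0.0600+0.0250 = 0.1650 m
S_min ≈ 0.0440+0.1008+0.0000+0.1650  ⇒  S_min = 1859/6000 m

S_min = 1859/6000 m = 0.3098 m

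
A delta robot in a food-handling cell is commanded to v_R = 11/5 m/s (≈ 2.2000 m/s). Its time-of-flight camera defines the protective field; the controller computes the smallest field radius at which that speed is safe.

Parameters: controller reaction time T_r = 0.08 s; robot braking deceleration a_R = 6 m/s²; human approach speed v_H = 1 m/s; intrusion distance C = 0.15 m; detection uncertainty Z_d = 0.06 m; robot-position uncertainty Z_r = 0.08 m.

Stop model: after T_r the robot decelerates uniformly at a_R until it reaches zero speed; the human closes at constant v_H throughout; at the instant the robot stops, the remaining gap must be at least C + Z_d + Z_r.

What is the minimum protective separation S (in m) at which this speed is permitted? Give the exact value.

braking lasts T_s = (11/5)/6 = 0.3667 s
robot covers v_R·T_r = 2.2000·0.0800 = 0.1760 m before braking
braking distance = 2.2000²/(2·6.0000) = 0.4033 m
human over T_r+T_s: 1.0000·(0.0800+0.3667) = 0.4467 m
residual clearance needed = 0.1500+0.0600+0.0800 = 0.2900 m
S_min ≈ 0.1760+0.4033+0.4467+0.2900  ⇒  S_min = 329/250 m

S_min = 329/250 m = 1.3160 m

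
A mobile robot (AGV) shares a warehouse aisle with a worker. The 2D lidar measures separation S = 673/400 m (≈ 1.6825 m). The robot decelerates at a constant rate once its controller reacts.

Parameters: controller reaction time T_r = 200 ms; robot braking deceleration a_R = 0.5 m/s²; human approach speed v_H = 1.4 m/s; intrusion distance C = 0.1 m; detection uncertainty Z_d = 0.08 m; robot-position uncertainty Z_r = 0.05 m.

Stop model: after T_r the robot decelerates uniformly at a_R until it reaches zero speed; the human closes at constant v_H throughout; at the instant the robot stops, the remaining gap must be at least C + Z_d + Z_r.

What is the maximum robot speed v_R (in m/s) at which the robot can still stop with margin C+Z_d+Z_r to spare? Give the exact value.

quadratic (1)·v² + (3)·v + (-469/400) = 0
  disc = (3)² − 4·(1)·(-469/400) = 1369/100 ; √disc = 37/10
  v_R = (−(3) + 37/10) / (2·(1)) = 7/20 m/s
check:
T_s = v_R/a_R = (7/20)/(1/2) = 0.7000 s
reaction-phase robot travel = 0.3500·0.2000 = 0.0700 m
braking distance = 0.3500²/(2·0.5000) = 0.1225 m
person approaches 1.4000·(0.2000+0.7000) = 1.2600 m
C+Z_d+Z_r = 0.1000+0.0800+0.0500 = 0.2300 m
sum ≈ 0.0700+0.1225+1.2600+0.2300 ≈ 1.6825 m = S ✓

v_R_max = 7/20 m/s = 0.3500 m/s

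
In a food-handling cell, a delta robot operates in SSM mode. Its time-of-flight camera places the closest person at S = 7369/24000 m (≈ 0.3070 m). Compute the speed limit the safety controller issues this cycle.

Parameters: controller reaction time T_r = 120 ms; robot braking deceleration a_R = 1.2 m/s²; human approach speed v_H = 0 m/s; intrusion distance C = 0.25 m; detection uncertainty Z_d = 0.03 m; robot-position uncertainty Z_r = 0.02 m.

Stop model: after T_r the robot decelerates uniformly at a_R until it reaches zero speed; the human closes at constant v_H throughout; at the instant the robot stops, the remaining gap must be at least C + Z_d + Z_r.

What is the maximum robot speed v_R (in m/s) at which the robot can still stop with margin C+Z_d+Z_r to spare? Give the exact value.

v_R_max = 1/20 m/s = 0.0500 m/s

collect terms ⇒ (5/12)·v_R² + (3/25)·v_R + (-169/24000) = 0
  disc = (3/25)² − 4·(5/12)·(-169/24000) = 9409/360000 ; √disc = 97/600
  v_R = (−(3/25) + 97/600) / (2·(5/12)) = 1/20 m/s
check:
T_s = v_R/a_R = (1/20)/(6/5) = 0.0417 s
robot covers v_R·T_r = 0.0500·0.1200 = 0.0060 m before braking
robot covers 0.0500·0.0417 − ½·1.2000·0.0417² = 0.0010 m while stopping
human over T_r+T_s: 0.0000·(0.1200+0.0417) = 0.0000 m
residual clearance needed = 0.2500+0.0300+0.0200 = 0.3000 m
sum ≈ 0.0060+0.0010+0.0000+0.3000 ≈ 0.3070 m = S ✓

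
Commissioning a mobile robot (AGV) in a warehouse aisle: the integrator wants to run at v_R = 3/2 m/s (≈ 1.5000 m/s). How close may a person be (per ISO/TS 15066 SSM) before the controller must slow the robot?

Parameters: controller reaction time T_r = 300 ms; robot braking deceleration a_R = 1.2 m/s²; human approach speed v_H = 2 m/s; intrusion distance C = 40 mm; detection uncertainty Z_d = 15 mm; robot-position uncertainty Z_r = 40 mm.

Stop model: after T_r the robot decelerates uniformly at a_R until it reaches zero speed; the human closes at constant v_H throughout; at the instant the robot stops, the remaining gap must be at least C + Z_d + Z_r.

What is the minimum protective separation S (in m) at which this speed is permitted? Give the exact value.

S_min = 1833/400 m = 4.5825 m

stop time T_s = (3/2)/(6/5) = 1.2500 s
robot covers v_R·T_r = 1.5000·0.3000 = 0.4500 m before braking
robot covers 1.5000·1.2500 − ½·1.2000·1.2500² = 0.9375 m while stopping
human closes 2.0000·1.5500 = 3.1000 m
residual clearance needed = 0.0400+0.0150+0.0400 = 0.0950 m
S_min ≈ 0.4500+0.9375+3.1000+0.0950  ⇒  S_min = 1833/400 m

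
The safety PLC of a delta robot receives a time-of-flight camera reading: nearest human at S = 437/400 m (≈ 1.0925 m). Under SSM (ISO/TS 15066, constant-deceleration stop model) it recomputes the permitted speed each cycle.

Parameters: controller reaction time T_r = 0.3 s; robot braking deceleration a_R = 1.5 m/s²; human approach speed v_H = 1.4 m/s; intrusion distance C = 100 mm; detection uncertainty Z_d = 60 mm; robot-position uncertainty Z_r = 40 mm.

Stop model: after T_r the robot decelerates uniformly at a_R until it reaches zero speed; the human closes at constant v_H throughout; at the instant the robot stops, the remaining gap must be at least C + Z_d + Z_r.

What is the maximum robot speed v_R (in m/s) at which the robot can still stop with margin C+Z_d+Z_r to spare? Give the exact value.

v_R_max = 7/20 m/s = 0.3500 m/s

at the boundary: (1/3)·v² + (37/30)·v + (-189/400) = 0
  disc = (37/30)² − 4·(1/3)·(-189/400) = 484/225 ; √disc = 22/15
  v_R = (−(37/30) + 22/15) / (2·(1/3)) = 7/20 m/s
check:
stop time T_s = (7/20)/(3/2) = 0.2333 s
reaction-phase robot travel = 0.3500·0.3000 = 0.1050 m
robot under decel: 0.3500²/(2·1.5000) = 0.0408 m
person approaches 1.4000·(0.3000+0.2333) = 0.7467 m
margins: 0.1000+0.0600+0.0400 = 0.2000 m
sum ≈ 0.1050+0.0408+0.7467+0.2000 ≈ 1.0925 m = S ✓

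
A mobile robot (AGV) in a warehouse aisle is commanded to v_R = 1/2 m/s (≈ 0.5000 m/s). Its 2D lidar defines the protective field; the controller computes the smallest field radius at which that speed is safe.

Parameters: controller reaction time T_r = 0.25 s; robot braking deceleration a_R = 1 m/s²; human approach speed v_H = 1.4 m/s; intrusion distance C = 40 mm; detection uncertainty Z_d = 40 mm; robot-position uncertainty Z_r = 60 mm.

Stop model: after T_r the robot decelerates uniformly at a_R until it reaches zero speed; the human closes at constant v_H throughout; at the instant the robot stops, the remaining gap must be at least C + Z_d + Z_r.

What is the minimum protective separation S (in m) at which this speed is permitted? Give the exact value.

stop time T_s = (1/2)/1 = 0.5000 s
robot covers v_R·T_r = 0.5000·0.2500 = 0.1250 m before braking
robot covers 0.5000·0.5000 − ½·1.0000·0.5000² = 0.1250 m while stopping
human closes 1.4000·0.7500 = 1.0500 m
C+Z_d+Z_r = 0.0400+0.0400+0.0600 = 0.1400 m
S_min ≈ 0.1250+0.1250+1.0500+0.1400  ⇒  S_min = 36/25 m

S_min = 36/25 m = 1.4400 m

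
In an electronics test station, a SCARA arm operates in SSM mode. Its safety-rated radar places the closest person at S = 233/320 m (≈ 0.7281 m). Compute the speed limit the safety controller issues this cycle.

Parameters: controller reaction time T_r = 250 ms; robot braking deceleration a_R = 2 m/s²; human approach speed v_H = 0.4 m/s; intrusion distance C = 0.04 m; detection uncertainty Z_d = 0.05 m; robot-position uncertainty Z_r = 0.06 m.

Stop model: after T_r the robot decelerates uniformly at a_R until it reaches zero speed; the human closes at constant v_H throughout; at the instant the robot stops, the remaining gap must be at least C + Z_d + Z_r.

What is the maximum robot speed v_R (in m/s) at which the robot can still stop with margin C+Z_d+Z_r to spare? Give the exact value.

v_R_max = 3/4 m/s = 0.7500 m/s

quadratic (1/4)·v² + (9/20)·v + (-153/320) = 0
  disc = (9/20)² − 4·(1/4)·(-153/320) = 1089/1600 ; √disc = 33/40
  v_R = (−(9/20) + 33/40) / (2·(1/4)) = 3/4 m/s
check:
T_s = v_R/a_R = (3/4)/2 = 0.3750 s
robot in T_r: 0.7500·0.2500 = 0.1875 m
braking distance = 0.7500²/(2·2.0000) = 0.1406 m
person approaches 0.4000·(0.2500+0.3750) = 0.2500 m
residual clearance needed = 0.0400+0.0500+0.0600 = 0.1500 m
sum ≈ 0.1875+0.1406+0.2500+0.1500 ≈ 0.7281 m = S ✓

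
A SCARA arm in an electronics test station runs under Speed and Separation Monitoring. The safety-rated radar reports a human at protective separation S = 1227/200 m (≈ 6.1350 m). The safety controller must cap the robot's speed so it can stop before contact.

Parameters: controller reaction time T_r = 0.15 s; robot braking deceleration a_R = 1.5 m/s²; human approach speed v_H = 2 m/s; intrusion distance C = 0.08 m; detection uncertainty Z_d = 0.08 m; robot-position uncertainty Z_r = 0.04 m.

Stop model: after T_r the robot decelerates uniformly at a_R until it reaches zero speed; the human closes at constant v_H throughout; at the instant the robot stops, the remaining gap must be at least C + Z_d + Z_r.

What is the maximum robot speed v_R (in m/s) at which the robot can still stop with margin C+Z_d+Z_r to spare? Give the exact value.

at the boundary: (1/3)·v² + (89/60)·v + (-1127/200) = 0
  disc = (89/60)² − 4·(1/3)·(-1127/200) = 34969/3600 ; √disc = 187/60
  v_R = (−(89/60) + 187/60) / (2·(1/3)) = 49/20 m/s
check:
braking lasts T_s = (49/20)/(3/2) = 1.6333 s
robot in T_r: 2.4500·0.1500 = 0.3675 m
robot covers 2.4500·1.6333 − ½·1.5000·1.6333² = 2.0008 m while stopping
human over T_r+T_s: 2.0000·(0.1500+1.6333) = 3.5667 m
margins: 0.0800+0.0800+0.0400 = 0.2000 m
sum ≈ 0.3675+2.0008+3.5667+0.2000 ≈ 6.1350 m = S ✓

v_R_max = 49/20 m/s = 2.4500 m/s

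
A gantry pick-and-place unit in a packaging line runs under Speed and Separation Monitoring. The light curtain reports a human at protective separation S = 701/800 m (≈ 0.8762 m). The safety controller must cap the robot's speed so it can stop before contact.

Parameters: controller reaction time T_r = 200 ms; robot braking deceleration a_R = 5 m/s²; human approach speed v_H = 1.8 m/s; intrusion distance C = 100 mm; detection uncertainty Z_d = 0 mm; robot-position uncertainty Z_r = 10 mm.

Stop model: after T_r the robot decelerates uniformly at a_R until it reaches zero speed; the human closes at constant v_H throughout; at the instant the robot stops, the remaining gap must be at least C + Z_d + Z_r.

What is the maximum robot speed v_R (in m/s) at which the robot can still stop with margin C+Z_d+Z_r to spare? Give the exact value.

v_R_max = 13/20 m/s = 0.6500 m/s

quadratic (1/10)·v² + (14/25)·v + (-13/32) = 0
  disc = (14/25)² − 4·(1/10)·(-13/32) = 4761/10000 ; √disc = 69/100
  v_R = (−(14/25) + 69/100) / (2·(1/10)) = 13/20 m/s
check:
T_s = v_R/a_R = (13/20)/5 = 0.1300 s
robot covers v_R·T_r = 0.6500·0.2000 = 0.1300 m before braking
braking distance = 0.6500²/(2·5.0000) = 0.0423 m
person approaches 1.8000·(0.2000+0.1300) = 0.5940 m
margins: 0.1000+0.0000+0.0100 = 0.1100 m
sum ≈ 0.1300+0.0423+0.5940+0.1100 ≈ 0.8762 m = S ✓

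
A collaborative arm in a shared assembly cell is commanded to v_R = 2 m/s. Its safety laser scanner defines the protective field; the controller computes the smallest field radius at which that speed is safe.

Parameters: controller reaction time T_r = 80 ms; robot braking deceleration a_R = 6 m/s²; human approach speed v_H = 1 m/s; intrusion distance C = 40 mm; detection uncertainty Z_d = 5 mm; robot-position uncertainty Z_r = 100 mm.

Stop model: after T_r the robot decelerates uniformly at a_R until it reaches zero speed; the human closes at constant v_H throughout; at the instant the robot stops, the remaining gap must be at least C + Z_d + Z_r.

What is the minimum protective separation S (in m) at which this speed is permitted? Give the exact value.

braking lasts T_s = 2/6 = 0.3333 s
reaction-phase robot travel = 2.0000·0.0800 = 0.1600 m
robot covers 2.0000·0.3333 − ½·6.0000·0.3333² = 0.3333 m while stopping
human closes 1.0000·0.4133 = 0.4133 m
residual clearance needed = 0.0400+0.0050+0.1000 = 0.1450 m
S_min ≈ 0.1600+0.3333+0.4133+0.1450  ⇒  S_min = 631/600 m

S_min = 631/600 m = 1.0517 m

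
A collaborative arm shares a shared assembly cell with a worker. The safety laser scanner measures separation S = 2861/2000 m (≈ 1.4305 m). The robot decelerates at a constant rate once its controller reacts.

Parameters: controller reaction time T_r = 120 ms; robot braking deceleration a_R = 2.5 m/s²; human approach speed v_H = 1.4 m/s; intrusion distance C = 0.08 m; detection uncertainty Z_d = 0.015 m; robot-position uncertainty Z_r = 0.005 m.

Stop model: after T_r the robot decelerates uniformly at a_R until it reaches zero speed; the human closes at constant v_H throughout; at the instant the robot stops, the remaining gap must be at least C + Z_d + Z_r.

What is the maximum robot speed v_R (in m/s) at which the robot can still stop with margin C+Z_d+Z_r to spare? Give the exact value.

collect terms ⇒ (1/5)·v_R² + (17/25)·v_R + (-93/80) = 0
  disc = (17/25)² − 4·(1/5)·(-93/80) = 3481/2500 ; √disc = 59/50
  v_R = (−(17/25) + 59/50) / (2·(1/5)) = 5/4 m/s
check:
braking lasts T_s = (5/4)/(5/2) = 0.5000 s
robot in T_r: 1.2500·0.1200 = 0.1500 m
robot under decel: 1.2500²/(2·2.5000) = 0.3125 m
human over T_r+T_s: 1.4000·(0.1200+0.5000) = 0.8680 m
residual clearance needed = 0.0800+0.0150+0.0050 = 0.1000 m
sum ≈ 0.1500+0.3125+0.8680+0.1000 ≈ 1.4305 m = S ✓

v_R_max = 5/4 m/s = 1.2500 m/s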